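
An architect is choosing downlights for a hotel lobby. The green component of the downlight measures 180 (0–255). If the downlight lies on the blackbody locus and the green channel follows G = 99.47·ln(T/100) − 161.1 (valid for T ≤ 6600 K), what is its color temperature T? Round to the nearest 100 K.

3100 K

ln t = (180 + 161.1) / 99.47 = 3.4292.
t = e^3.4292 = 30.851.
T = 100·t = 3085 K → 3100 K to the nearest 100 K.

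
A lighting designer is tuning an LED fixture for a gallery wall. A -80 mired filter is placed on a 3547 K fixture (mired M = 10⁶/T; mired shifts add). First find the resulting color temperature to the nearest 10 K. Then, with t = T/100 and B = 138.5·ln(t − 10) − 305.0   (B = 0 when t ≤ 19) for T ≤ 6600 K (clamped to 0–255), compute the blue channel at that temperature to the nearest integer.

204

M_in = 10⁶/3547 = 281.93; M_out = 281.93 + (-80) = 201.93.
T_out = 10⁶/201.93 = 4952.3 K → 4950 K; t = 49.5.
B = 138.5·ln(49.5 − 10) − 305.0 = 138.5·ln 39.5 − 305.0 = 138.5·3.6763 − 305.0 = 204.168.
Rounded: 204.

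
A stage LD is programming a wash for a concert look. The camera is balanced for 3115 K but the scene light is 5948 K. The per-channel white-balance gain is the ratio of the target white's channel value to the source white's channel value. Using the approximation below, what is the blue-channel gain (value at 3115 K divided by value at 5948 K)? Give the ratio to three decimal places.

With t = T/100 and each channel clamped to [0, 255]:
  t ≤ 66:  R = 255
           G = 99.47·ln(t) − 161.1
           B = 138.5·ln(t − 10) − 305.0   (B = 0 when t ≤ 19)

0.500

At 5948 K (t = 59.48):
  B = 138.5·ln(59.48 − 10) − 305.0 = 138.5·ln 49.48 − 305.0 = 138.5·3.9016 − 305.0 = 235.367.
At 3115 K (t = 31.15):
  B = 138.5·ln(31.15 − 10) − 305.0 = 138.5·ln 21.15 − 305.0 = 138.5·3.0516 − 305.0 = 117.652.
Gain = 117.652 / 235.367 = 0.4999 → 0.500.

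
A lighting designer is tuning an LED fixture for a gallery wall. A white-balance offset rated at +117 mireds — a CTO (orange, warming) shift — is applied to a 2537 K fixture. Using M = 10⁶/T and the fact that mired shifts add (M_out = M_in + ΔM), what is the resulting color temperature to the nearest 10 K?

M_in = 10⁶/2537 = 394.17 mireds.
M_out = 394.17 + (+117) = 511.17 mireds.
T_out = 10⁶/511.17 = 1956.3 K → 1960 K.

1960 K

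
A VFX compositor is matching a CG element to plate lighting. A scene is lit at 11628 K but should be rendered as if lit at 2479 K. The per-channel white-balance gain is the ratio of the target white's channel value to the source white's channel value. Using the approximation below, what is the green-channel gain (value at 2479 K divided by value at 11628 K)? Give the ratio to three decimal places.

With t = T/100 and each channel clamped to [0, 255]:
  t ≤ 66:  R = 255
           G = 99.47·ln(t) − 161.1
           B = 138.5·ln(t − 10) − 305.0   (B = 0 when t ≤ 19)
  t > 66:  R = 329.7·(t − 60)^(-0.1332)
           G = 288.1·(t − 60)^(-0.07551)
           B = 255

0.745

At 11628 K (t = 116.28):
  G = 288.1·(116.28 − 60)^(-0.07551) = 288.1·56.28^(-0.07551) = 288.1·0.73762 = 212.507.
At 2479 K (t = 24.79):
  G = 99.47·ln 24.79 − 161.1 = 99.47·3.2104 − 161.1 = 158.243.
Gain = 158.243 / 212.507 = 0.7446 → 0.745.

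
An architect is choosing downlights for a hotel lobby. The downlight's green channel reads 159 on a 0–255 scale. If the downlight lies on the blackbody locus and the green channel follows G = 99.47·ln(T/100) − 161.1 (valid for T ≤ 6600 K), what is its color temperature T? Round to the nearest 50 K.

2500 K

ln t = (159 + 161.1) / 99.47 = 3.2181.
t = e^3.2181 = 24.980.
T = 100·t = 2498 K → 2500 K to the nearest 50 K.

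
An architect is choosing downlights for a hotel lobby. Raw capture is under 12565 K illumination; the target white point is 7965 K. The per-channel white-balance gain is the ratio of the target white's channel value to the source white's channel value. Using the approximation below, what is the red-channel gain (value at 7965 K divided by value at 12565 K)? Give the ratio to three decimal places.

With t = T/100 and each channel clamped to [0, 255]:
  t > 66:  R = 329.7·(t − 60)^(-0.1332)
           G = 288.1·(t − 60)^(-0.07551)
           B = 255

1.174

At 12565 K (t = 125.65):
  R = 329.7·(125.65 − 60)^(-0.1332) = 329.7·65.65^(-0.1332) = 329.7·0.57272 = 188.827.
At 7965 K (t = 79.65):
  R = 329.7·(79.65 − 60)^(-0.1332) = 329.7·19.65^(-0.1332) = 329.7·0.67255 = 221.739.
Gain = 221.739 / 188.827 = 1.1743 → 1.174.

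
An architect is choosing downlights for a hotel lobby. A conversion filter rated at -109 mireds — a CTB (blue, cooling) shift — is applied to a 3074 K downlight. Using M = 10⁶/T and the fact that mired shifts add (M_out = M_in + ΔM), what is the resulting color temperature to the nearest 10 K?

M_in = 10⁶/3074 = 325.31 mireds.
M_out = 325.31 + (-109) = 216.31 mireds.
T_out = 10⁶/216.31 = 4623.0 K → 4620 K.

4620 K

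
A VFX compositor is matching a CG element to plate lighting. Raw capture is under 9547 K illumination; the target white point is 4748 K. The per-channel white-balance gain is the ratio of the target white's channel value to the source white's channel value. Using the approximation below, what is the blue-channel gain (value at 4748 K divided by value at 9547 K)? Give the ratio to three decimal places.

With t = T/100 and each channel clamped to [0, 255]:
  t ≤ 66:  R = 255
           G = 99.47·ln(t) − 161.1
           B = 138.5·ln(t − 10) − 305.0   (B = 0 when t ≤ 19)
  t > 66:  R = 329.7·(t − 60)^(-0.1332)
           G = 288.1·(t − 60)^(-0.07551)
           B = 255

At 9547 K (t = 95.47):
  B = 255 by definition for t > 66.
At 4748 K (t = 47.48):
  B = 138.5·ln(47.48 − 10) − 305.0 = 138.5·ln 37.48 − 305.0 = 138.5·3.6238 − 305.0 = 196.897.
Gain = 196.897 / 255.000 = 0.7721 → 0.772.

0.772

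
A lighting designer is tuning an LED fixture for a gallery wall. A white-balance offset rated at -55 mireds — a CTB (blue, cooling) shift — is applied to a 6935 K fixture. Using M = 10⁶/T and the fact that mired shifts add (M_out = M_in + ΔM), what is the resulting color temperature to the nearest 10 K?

M_in = 10⁶/6935 = 144.20 mireds.
M_out = 144.20 + (-55) = 89.20 mireds.
T_out = 10⁶/89.20 = 11211.3 K → 11210 K.

11210 K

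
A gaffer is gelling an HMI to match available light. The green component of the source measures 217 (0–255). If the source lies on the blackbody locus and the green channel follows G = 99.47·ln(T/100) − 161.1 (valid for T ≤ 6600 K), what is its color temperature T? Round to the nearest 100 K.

4500 K

ln t = (217 + 161.1) / 99.47 = 3.8011.
t = e^3.8011 = 44.752.
T = 100·t = 4475 K → 4500 K to the nearest 100 K.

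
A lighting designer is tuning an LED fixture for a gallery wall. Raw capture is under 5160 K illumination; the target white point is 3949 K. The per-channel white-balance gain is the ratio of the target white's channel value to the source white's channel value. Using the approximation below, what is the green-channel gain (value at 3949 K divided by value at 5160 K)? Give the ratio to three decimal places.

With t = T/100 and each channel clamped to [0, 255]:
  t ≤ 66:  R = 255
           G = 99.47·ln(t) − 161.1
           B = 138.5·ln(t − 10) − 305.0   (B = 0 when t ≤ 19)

0.885

At 5160 K (t = 51.6):
  G = 99.47·ln 51.6 − 161.1 = 99.47·3.9435 − 161.1 = 231.162.
At 3949 K (t = 39.49):
  G = 99.47·ln 39.49 − 161.1 = 99.47·3.6760 − 161.1 = 204.556.
Gain = 204.556 / 231.162 = 0.8849 → 0.885.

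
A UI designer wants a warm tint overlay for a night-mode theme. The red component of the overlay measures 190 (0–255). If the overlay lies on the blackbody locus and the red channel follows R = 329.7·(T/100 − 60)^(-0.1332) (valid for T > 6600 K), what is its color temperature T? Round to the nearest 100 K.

(t − 60)^(-0.1332) = 190/329.7 = 0.57628.
t − 60 = 0.57628^(1/-0.1332) = 0.57628^(-7.508) = 62.667, so t = 122.667.
T = 100·t = 12267 K → 12300 K to the nearest 100 K.

12300 K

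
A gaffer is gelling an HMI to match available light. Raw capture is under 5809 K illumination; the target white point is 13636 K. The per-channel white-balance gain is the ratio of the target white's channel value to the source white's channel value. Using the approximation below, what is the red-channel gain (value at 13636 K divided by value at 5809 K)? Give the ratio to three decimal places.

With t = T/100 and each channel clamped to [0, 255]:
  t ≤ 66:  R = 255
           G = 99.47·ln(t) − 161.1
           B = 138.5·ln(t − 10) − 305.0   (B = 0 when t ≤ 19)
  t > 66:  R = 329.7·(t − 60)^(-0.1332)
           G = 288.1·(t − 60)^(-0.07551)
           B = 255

0.726

At 5809 K (t = 58.09):
  R = 255 by definition for t ≤ 66.
At 13636 K (t = 136.36):
  R = 329.7·(136.36 − 60)^(-0.1332) = 329.7·76.36^(-0.1332) = 329.7·0.56131 = 185.064.
Gain = 185.064 / 255.000 = 0.7257 → 0.726.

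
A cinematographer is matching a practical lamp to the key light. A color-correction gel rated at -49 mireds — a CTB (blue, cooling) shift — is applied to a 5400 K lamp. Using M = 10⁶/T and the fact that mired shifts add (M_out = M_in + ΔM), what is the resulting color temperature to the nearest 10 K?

7340 K

M_in = 10⁶/5400 = 185.19 mireds.
M_out = 185.19 + (-49) = 136.19 mireds.
T_out = 10⁶/136.19 = 7342.9 K → 7340 K.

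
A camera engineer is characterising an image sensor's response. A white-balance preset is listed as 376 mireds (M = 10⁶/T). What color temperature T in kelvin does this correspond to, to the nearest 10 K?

T = 10⁶ / 376 = 2659.57 K → 2660 K.

2660 K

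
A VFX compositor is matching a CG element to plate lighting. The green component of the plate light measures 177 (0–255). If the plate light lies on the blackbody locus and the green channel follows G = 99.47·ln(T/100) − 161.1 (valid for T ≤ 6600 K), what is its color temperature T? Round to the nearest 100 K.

3000 K

ln t = (177 + 161.1) / 99.47 = 3.3990.
t = e^3.3990 = 29.935.
T = 100·t = 2993 K → 3000 K to the nearest 100 K.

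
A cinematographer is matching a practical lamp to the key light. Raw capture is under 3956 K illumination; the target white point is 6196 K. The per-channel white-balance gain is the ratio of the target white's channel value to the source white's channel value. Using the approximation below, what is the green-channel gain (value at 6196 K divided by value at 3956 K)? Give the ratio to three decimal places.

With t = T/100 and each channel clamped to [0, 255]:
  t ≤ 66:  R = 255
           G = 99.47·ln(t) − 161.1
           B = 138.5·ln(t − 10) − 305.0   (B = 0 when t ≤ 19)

At 3956 K (t = 39.56):
  G = 99.47·ln 39.56 − 161.1 = 99.47·3.6778 − 161.1 = 204.733.
At 6196 K (t = 61.96):
  G = 99.47·ln 61.96 − 161.1 = 99.47·4.1265 − 161.1 = 249.362.
Gain = 249.362 / 204.733 = 1.2180 → 1.218.

1.218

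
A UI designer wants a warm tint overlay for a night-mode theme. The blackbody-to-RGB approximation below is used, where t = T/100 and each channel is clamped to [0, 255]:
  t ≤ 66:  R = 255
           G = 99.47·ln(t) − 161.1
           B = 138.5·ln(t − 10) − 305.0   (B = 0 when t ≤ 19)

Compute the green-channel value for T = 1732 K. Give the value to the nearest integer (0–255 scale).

t = 1732/100 = 17.32; the t ≤ 66 branch applies.
G = 99.47·ln 17.32 − 161.1 = 99.47·2.8519 − 161.1 = 122.575.
Rounded: 123.

123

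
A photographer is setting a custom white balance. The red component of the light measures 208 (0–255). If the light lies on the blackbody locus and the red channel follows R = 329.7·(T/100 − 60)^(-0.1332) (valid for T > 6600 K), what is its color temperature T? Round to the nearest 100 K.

9200 K

(t − 60)^(-0.1332) = 208/329.7 = 0.63088.
t − 60 = 0.63088^(1/-0.1332) = 0.63088^(-7.508) = 31.763, so t = 91.763.
T = 100·t = 9176 K → 9200 K to the nearest 100 K.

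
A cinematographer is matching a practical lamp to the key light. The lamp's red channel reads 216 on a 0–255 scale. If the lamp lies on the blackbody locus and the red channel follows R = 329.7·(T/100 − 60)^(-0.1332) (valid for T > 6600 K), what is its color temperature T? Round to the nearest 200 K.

8400 K

(t − 60)^(-0.1332) = 216/329.7 = 0.65514.
t − 60 = 0.65514^(1/-0.1332) = 0.65514^(-7.508) = 23.926, so t = 83.926.
T = 100·t = 8393 K → 8400 K to the nearest 200 K.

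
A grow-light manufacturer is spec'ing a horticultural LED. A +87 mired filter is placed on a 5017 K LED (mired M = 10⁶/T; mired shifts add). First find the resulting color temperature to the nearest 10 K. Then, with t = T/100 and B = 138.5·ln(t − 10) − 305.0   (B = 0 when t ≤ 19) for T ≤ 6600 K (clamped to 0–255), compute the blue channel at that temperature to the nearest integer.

140

M_in = 10⁶/5017 = 199.32; M_out = 199.32 + (+87) = 286.32.
T_out = 10⁶/286.32 = 3492.6 K → 3490 K; t = 34.9.
B = 138.5·ln(34.9 − 10) − 305.0 = 138.5·ln 24.9 − 305.0 = 138.5·3.2149 − 305.0 = 140.259.
Rounded: 140.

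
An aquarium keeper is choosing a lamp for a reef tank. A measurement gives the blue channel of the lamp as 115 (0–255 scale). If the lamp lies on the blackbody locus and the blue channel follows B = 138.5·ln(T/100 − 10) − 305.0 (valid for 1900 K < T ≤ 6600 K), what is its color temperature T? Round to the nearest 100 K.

3100 K

ln(t − 10) = (115 + 305.0) / 138.5 = 3.0325.
t − 10 = e^3.0325 = 20.749, so t = 30.749.
T = 100·t = 3075 K → 3100 K to the nearest 100 K.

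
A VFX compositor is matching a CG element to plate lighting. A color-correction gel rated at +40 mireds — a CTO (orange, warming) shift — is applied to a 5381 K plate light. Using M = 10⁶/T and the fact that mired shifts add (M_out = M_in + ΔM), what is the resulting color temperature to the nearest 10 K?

M_in = 10⁶/5381 = 185.84 mireds.
M_out = 185.84 + (+40) = 225.84 mireds.
T_out = 10⁶/225.84 = 4427.9 K → 4430 K.

4430 K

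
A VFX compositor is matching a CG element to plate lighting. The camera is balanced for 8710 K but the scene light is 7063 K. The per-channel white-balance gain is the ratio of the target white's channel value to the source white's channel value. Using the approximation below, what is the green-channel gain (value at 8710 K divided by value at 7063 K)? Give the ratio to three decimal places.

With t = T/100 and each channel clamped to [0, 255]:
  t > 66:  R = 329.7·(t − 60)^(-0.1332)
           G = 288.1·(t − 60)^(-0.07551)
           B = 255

At 7063 K (t = 70.63):
  G = 288.1·(70.63 − 60)^(-0.07551) = 288.1·10.63^(-0.07551) = 288.1·0.83654 = 241.007.
At 8710 K (t = 87.1):
  G = 288.1·(87.1 − 60)^(-0.07551) = 288.1·27.1^(-0.07551) = 288.1·0.77946 = 224.564.
Gain = 224.564 / 241.007 = 0.9318 → 0.932.

0.932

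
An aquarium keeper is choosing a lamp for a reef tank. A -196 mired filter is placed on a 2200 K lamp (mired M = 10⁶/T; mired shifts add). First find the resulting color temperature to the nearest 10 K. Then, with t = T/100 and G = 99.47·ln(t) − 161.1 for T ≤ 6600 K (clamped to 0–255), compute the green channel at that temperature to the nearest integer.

203

M_in = 10⁶/2200 = 454.55; M_out = 454.55 + (-196) = 258.55.
T_out = 10⁶/258.55 = 3867.8 K → 3870 K; t = 38.7.
G = 99.47·ln 38.7 − 161.1 = 99.47·3.6558 − 161.1 = 202.546.
Rounded: 203.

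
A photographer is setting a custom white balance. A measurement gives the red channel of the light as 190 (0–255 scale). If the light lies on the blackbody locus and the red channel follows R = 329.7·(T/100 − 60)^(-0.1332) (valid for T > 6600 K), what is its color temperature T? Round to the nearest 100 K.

(t − 60)^(-0.1332) = 190/329.7 = 0.57628.
t − 60 = 0.57628^(1/-0.1332) = 0.57628^(-7.508) = 62.667, so t = 122.667.
T = 100·t = 12267 K → 12300 K to the nearest 100 K.

12300 K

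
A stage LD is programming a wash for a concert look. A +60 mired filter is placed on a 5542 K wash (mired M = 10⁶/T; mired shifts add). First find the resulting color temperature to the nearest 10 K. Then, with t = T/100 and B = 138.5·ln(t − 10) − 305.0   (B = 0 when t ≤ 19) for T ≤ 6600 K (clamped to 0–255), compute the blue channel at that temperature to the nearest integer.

173

M_in = 10⁶/5542 = 180.44; M_out = 180.44 + (+60) = 240.44.
T_out = 10⁶/240.44 = 4159.0 K → 4160 K; t = 41.6.
B = 138.5·ln(41.6 − 10) − 305.0 = 138.5·ln 31.6 − 305.0 = 138.5·3.4532 − 305.0 = 173.262.
Rounded: 173.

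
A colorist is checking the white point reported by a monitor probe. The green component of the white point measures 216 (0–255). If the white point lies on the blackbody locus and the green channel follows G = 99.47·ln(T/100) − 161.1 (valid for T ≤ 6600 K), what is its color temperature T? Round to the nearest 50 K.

4450 K

ln t = (216 + 161.1) / 99.47 = 3.7911.
t = e^3.7911 = 44.305.
T = 100·t = 4430 K → 4450 K to the nearest 50 K.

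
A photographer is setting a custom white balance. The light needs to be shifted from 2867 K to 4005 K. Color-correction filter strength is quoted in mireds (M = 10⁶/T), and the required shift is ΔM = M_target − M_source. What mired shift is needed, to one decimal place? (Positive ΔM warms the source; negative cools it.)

M_source = 10⁶/2867 = 348.797; M_target = 10⁶/4005 = 249.688.
ΔM = 249.688 − 348.797 = -99.109 → -99.1 mireds, a cooling shift.

-99.1 mireds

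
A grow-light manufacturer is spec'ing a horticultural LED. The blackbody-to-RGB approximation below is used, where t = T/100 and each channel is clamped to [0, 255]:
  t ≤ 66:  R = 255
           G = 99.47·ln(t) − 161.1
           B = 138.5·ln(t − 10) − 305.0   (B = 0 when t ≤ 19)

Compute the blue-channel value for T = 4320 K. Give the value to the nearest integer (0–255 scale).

t = 4320/100 = 43.2; the t ≤ 66 branch applies.
B = 138.5·ln(43.2 − 10) − 305.0 = 138.5·ln 33.2 − 305.0 = 138.5·3.5025 − 305.0 = 180.103.
Rounded: 180.

180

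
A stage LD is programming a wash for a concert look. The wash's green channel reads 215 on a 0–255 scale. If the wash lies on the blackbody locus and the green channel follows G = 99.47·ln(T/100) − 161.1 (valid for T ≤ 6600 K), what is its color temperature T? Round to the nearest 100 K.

4400 K

ln t = (215 + 161.1) / 99.47 = 3.7810.
t = e^3.7810 = 43.862.
T = 100·t = 4386 K → 4400 K to the nearest 100 K.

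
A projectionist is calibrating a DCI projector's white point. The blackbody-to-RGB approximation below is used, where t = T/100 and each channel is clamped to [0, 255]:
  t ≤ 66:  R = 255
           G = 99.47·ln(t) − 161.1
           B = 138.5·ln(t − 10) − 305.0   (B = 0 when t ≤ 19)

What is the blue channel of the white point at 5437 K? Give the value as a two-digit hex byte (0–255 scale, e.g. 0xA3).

t = 5437/100 = 54.37; the t ≤ 66 branch applies.
B = 138.5·ln(54.37 − 10) − 305.0 = 138.5·ln 44.37 − 305.0 = 138.5·3.7926 − 305.0 = 220.270.
Rounded: 220; in hex, 0xDC.

0xDC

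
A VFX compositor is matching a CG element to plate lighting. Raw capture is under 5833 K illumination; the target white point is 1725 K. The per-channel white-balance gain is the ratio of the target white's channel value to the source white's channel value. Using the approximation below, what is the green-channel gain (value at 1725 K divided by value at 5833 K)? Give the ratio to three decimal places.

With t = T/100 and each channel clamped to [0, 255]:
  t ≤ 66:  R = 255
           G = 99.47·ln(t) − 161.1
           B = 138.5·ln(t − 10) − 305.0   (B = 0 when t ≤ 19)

At 5833 K (t = 58.33):
  G = 99.47·ln 58.33 − 161.1 = 99.47·4.0661 − 161.1 = 243.357.
At 1725 K (t = 17.25):
  G = 99.47·ln 17.25 − 161.1 = 99.47·2.8478 − 161.1 = 122.172.
Gain = 122.172 / 243.357 = 0.5020 → 0.502.

0.502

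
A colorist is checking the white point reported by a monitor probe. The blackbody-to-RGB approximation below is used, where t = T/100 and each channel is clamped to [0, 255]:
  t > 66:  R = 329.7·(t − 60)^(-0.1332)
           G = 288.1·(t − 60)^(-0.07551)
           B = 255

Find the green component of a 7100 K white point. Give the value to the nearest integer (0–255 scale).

t = 7100/100 = 71; the t > 66 branch applies.
G = 288.1·(71 − 60)^(-0.07551) = 288.1·11^(-0.07551) = 288.1·0.83438 = 240.385.
Rounded: 240.

240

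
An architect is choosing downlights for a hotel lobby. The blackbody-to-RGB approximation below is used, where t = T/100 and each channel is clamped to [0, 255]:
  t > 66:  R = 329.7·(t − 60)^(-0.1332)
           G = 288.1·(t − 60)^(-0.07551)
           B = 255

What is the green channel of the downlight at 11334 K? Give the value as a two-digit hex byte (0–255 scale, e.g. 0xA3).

t = 11334/100 = 113.34; the t > 66 branch applies.
G = 288.1·(113.34 − 60)^(-0.07551) = 288.1·53.34^(-0.07551) = 288.1·0.74061 = 213.370.
Rounded: 213; in hex, 0xD5.

0xD5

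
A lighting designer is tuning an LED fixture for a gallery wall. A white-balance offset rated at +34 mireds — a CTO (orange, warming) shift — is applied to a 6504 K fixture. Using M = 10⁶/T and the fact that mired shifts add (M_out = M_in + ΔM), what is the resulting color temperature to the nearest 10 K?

5330 K

M_in = 10⁶/6504 = 153.75 mireds.
M_out = 153.75 + (+34) = 187.75 mireds.
T_out = 10⁶/187.75 = 5326.2 K → 5330 K.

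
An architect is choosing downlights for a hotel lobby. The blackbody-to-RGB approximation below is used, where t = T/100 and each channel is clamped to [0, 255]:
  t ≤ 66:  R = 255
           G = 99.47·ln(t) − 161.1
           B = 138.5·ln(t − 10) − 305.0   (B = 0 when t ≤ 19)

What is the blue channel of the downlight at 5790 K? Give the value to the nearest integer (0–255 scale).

t = 5790/100 = 57.9; the t ≤ 66 branch applies.
B = 138.5·ln(57.9 − 10) − 305.0 = 138.5·ln 47.9 − 305.0 = 138.5·3.8691 − 305.0 = 230.872.
Rounded: 231.

231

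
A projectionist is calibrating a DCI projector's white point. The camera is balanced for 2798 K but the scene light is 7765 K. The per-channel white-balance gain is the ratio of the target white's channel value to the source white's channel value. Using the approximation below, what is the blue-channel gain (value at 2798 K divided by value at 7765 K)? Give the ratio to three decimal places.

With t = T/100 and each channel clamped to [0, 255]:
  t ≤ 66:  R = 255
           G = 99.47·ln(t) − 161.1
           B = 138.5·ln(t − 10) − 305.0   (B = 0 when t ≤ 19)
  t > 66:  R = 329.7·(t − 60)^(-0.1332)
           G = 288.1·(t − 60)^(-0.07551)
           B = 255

0.373

At 7765 K (t = 77.65):
  B = 255 by definition for t > 66.
At 2798 K (t = 27.98):
  B = 138.5·ln(27.98 − 10) − 305.0 = 138.5·ln 17.98 − 305.0 = 138.5·2.8893 − 305.0 = 95.163.
Gain = 95.163 / 255.000 = 0.3732 → 0.373.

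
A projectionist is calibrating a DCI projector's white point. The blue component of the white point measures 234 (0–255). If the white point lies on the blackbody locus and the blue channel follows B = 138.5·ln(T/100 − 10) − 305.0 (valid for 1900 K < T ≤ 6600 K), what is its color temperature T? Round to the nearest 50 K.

5900 K

ln(t − 10) = (234 + 305.0) / 138.5 = 3.8917.
t − 10 = e^3.8917 = 48.994, so t = 58.994.
T = 100·t = 5899 K → 5900 K to the nearest 50 K.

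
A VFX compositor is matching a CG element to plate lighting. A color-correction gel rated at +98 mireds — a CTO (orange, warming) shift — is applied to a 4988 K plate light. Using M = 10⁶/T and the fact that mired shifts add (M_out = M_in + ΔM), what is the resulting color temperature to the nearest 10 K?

M_in = 10⁶/4988 = 200.48 mireds.
M_out = 200.48 + (+98) = 298.48 mireds.
T_out = 10⁶/298.48 = 3350.3 K → 3350 K.

3350 K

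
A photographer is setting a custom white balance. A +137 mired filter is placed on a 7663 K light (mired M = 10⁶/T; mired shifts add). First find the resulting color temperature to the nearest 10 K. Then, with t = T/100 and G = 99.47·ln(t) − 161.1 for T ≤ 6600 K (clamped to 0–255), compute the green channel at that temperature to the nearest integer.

M_in = 10⁶/7663 = 130.50; M_out = 130.50 + (+137) = 267.50.
T_out = 10⁶/267.50 = 3738.4 K → 3740 K; t = 37.4.
G = 99.47·ln 37.4 − 161.1 = 99.47·3.6217 − 161.1 = 199.148.
Rounded: 199.

199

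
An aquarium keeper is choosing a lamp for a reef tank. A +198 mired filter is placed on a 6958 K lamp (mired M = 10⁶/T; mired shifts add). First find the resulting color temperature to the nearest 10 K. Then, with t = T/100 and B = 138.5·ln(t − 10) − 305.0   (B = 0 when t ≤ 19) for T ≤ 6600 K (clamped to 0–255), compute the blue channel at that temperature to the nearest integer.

105

M_in = 10⁶/6958 = 143.72; M_out = 143.72 + (+198) = 341.72.
T_out = 10⁶/341.72 = 2926.4 K → 2930 K; t = 29.3.
B = 138.5·ln(29.3 − 10) − 305.0 = 138.5·ln 19.3 − 305.0 = 138.5·2.9601 − 305.0 = 104.975.
Rounded: 105.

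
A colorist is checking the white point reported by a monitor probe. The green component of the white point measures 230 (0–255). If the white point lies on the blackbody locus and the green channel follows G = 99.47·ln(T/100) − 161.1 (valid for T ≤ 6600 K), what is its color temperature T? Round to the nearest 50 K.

5100 K

ln t = (230 + 161.1) / 99.47 = 3.9318.
t = e^3.9318 = 51.001.
T = 100·t = 5100 K → 5100 K to the nearest 50 K.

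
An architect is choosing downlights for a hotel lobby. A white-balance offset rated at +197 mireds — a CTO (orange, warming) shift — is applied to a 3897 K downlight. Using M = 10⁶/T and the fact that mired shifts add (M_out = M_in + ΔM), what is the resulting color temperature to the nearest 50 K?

2200 K

M_in = 10⁶/3897 = 256.61 mireds.
M_out = 256.61 + (+197) = 453.61 mireds.
T_out = 10⁶/453.61 = 2204.5 K → 2200 K.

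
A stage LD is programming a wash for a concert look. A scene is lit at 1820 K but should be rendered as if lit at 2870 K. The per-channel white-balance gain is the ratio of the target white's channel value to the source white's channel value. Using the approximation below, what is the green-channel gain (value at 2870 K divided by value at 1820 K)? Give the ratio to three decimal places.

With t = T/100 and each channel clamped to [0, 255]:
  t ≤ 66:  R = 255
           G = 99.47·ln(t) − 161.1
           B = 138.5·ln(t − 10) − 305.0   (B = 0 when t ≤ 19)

1.355

At 1820 K (t = 18.2):
  G = 99.47·ln 18.2 − 161.1 = 99.47·2.9014 − 161.1 = 127.504.
At 2870 K (t = 28.7):
  G = 99.47·ln 28.7 − 161.1 = 99.47·3.3569 − 161.1 = 172.811.
Gain = 172.811 / 127.504 = 1.3553 → 1.355.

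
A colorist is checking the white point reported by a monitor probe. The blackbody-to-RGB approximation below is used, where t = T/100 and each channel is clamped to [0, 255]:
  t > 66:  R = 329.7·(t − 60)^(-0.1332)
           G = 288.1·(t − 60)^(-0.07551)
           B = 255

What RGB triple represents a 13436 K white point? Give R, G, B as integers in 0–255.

t = 13436/100 = 134.36; the t > 66 branch applies.
R = 329.7·(134.36 − 60)^(-0.1332) = 329.7·74.36^(-0.1332) = 329.7·0.56330 = 185.719.
G = 288.1·(134.36 − 60)^(-0.07551) = 288.1·74.36^(-0.07551) = 288.1·0.72226 = 208.084.
B = 255 by definition for t > 66.
Rounded: (186, 208, 255).

R=186, G=208, B=255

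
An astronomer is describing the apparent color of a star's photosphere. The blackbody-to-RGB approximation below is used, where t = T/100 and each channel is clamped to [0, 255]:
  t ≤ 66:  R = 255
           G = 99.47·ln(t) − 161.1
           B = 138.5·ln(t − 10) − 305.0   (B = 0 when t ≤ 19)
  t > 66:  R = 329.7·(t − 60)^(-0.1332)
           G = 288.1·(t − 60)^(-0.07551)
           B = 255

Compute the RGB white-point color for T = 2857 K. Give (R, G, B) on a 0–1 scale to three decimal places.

(1.000, 0.676, 0.391)

t = 2857/100 = 28.57; the t ≤ 66 branch applies.
R = 255 by definition for t ≤ 66.
G = 99.47·ln 28.57 − 161.1 = 99.47·3.3524 − 161.1 = 172.359.
B = 138.5·ln(28.57 − 10) − 305.0 = 138.5·ln 18.57 − 305.0 = 138.5·2.9215 − 305.0 = 99.634.
Dividing each by 255: (1.0000, 0.6759, 0.3907) → (1.000, 0.676, 0.391).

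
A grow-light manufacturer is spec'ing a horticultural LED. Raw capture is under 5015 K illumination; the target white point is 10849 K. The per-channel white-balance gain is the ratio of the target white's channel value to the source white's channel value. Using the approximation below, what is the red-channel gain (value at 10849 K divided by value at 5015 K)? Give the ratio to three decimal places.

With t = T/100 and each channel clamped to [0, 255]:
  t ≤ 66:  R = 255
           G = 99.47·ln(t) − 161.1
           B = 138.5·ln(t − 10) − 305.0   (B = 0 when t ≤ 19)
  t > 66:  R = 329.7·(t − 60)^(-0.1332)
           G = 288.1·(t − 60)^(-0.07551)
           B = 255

0.771

At 5015 K (t = 50.15):
  R = 255 by definition for t ≤ 66.
At 10849 K (t = 108.49):
  R = 329.7·(108.49 − 60)^(-0.1332) = 329.7·48.49^(-0.1332) = 329.7·0.59631 = 196.603.
Gain = 196.603 / 255.000 = 0.7710 → 0.771.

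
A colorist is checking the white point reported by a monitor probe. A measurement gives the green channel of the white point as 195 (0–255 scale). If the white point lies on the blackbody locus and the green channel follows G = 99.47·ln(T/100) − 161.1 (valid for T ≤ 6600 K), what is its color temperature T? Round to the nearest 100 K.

ln t = (195 + 161.1) / 99.47 = 3.5800.
t = e^3.5800 = 35.873.
T = 100·t = 3587 K → 3600 K to the nearest 100 K.

3600 K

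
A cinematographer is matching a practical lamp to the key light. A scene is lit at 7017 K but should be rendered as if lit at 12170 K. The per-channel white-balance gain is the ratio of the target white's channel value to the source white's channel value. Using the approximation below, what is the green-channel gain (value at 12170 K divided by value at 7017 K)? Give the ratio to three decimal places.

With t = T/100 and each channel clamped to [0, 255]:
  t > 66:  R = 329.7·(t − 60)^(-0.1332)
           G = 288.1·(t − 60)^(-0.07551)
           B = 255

At 7017 K (t = 70.17):
  G = 288.1·(70.17 − 60)^(-0.07551) = 288.1·10.17^(-0.07551) = 288.1·0.83934 = 241.813.
At 12170 K (t = 121.7):
  G = 288.1·(121.7 − 60)^(-0.07551) = 288.1·61.7^(-0.07551) = 288.1·0.73251 = 211.037.
Gain = 211.037 / 241.813 = 0.8727 → 0.873.

0.873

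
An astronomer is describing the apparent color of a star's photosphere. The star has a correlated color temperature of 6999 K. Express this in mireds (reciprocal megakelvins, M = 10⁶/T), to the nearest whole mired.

M = 10⁶ / 6999 = 142.878 → 143 mireds.

143 mireds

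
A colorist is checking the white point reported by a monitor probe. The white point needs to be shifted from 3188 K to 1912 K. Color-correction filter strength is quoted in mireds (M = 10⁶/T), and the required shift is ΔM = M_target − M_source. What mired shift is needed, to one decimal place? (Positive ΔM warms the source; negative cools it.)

+209.3 mireds

M_source = 10⁶/3188 = 313.676; M_target = 10⁶/1912 = 523.013.
ΔM = 523.013 − 313.676 = 209.336 → +209.3 mireds, a warming shift.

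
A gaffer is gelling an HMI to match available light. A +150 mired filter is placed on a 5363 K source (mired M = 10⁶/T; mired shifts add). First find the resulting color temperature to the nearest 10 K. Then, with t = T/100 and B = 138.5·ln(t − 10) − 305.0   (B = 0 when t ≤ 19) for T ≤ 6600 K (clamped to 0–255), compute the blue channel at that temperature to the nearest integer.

108

M_in = 10⁶/5363 = 186.46; M_out = 186.46 + (+150) = 336.46.
T_out = 10⁶/336.46 = 2972.1 K → 2970 K; t = 29.7.
B = 138.5·ln(29.7 − 10) − 305.0 = 138.5·ln 19.7 − 305.0 = 138.5·2.9806 − 305.0 = 107.816.
Rounded: 108.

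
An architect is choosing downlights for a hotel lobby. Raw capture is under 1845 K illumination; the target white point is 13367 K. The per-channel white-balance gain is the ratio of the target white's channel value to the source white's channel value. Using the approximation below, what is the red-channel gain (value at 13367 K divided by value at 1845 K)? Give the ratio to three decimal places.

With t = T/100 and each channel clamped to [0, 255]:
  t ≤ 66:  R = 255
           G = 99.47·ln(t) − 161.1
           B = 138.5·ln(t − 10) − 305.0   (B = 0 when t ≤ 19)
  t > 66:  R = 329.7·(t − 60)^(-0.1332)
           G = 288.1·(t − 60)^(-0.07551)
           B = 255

At 1845 K (t = 18.45):
  R = 255 by definition for t ≤ 66.
At 13367 K (t = 133.67):
  R = 329.7·(133.67 − 60)^(-0.1332) = 329.7·73.67^(-0.1332) = 329.7·0.56400 = 185.950.
Gain = 185.950 / 255.000 = 0.7292 → 0.729.

0.729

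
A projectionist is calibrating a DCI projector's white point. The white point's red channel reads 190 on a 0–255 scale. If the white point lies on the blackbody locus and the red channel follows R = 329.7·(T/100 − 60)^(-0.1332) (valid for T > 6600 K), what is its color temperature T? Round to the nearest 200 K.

12200 K

(t − 60)^(-0.1332) = 190/329.7 = 0.57628.
t − 60 = 0.57628^(1/-0.1332) = 0.57628^(-7.508) = 62.667, so t = 122.667.
T = 100·t = 12267 K → 12200 K to the nearest 200 K.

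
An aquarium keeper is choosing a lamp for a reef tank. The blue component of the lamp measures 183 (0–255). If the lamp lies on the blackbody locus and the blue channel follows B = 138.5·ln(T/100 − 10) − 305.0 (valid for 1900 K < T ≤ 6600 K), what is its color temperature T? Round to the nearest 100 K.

ln(t − 10) = (183 + 305.0) / 138.5 = 3.5235.
t − 10 = e^3.5235 = 33.902, so t = 43.902.
T = 100·t = 4390 K → 4400 K to the nearest 100 K.

4400 K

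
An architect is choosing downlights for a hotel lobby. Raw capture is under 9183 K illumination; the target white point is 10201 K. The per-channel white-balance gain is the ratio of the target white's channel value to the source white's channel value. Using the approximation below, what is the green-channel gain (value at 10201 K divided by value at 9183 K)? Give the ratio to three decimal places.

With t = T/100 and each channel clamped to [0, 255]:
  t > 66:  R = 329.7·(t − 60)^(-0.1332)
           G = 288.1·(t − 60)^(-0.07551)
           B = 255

At 9183 K (t = 91.83):
  G = 288.1·(91.83 − 60)^(-0.07551) = 288.1·31.83^(-0.07551) = 288.1·0.77005 = 221.852.
At 10201 K (t = 102.01):
  G = 288.1·(102.01 − 60)^(-0.07551) = 288.1·42.01^(-0.07551) = 288.1·0.75409 = 217.252.
Gain = 217.252 / 221.852 = 0.9793 → 0.979.

0.979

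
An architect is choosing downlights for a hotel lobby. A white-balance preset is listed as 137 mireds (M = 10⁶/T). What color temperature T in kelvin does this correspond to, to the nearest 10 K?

T = 10⁶ / 137 = 7299.27 K → 7300 K.

7300 K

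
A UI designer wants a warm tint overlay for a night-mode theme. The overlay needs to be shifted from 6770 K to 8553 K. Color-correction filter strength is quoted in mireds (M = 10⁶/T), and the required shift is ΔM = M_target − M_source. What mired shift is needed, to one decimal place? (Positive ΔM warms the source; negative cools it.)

-30.8 mireds

M_source = 10⁶/6770 = 147.710; M_target = 10⁶/8553 = 116.918.
ΔM = 116.918 − 147.710 = -30.792 → -30.8 mireds, a cooling shift.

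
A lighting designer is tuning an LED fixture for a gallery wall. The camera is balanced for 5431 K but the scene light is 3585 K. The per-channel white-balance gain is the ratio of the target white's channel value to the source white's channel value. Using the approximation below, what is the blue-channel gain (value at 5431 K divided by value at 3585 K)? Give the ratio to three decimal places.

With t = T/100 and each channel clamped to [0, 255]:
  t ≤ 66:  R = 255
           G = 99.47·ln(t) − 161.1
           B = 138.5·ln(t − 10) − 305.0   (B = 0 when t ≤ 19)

1.513

At 3585 K (t = 35.85):
  B = 138.5·ln(35.85 − 10) − 305.0 = 138.5·ln 25.85 − 305.0 = 138.5·3.2523 − 305.0 = 145.445.
At 5431 K (t = 54.31):
  B = 138.5·ln(54.31 − 10) − 305.0 = 138.5·ln 44.31 − 305.0 = 138.5·3.7912 − 305.0 = 220.083.
Gain = 220.083 / 145.445 = 1.5132 → 1.513.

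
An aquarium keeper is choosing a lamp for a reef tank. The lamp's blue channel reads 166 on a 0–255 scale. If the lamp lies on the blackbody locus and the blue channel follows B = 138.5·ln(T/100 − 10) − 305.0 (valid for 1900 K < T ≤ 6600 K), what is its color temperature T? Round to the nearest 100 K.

ln(t − 10) = (166 + 305.0) / 138.5 = 3.4007.
t − 10 = e^3.4007 = 29.986, so t = 39.986.
T = 100·t = 3999 K → 4000 K to the nearest 100 K.

4000 K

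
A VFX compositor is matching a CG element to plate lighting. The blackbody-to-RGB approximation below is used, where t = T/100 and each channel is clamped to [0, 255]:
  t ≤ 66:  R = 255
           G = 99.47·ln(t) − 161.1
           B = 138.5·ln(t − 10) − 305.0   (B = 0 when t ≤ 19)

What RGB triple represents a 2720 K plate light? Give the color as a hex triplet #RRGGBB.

#FFA759

t = 2720/100 = 27.2; the t ≤ 66 branch applies.
R = 255 by definition for t ≤ 66.
G = 99.47·ln 27.2 − 161.1 = 99.47·3.3032 − 161.1 = 167.471.
B = 138.5·ln(27.2 − 10) − 305.0 = 138.5·ln 17.2 − 305.0 = 138.5·2.8449 − 305.0 = 89.020.
Rounded: (255, 167, 89).
In hex: #FFA759.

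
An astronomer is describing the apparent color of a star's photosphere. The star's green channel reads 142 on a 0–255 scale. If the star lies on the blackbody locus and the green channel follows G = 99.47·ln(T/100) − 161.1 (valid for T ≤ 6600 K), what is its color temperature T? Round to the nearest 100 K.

ln t = (142 + 161.1) / 99.47 = 3.0471.
t = e^3.0471 = 21.055.
T = 100·t = 2106 K → 2100 K to the nearest 100 K.

2100 K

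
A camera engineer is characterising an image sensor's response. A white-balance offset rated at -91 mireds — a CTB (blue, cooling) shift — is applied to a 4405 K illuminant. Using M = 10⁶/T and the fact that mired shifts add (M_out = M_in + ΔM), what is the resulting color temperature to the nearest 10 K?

M_in = 10⁶/4405 = 227.01 mireds.
M_out = 227.01 + (-91) = 136.01 mireds.
T_out = 10⁶/136.01 = 7352.1 K → 7350 K.

7350 K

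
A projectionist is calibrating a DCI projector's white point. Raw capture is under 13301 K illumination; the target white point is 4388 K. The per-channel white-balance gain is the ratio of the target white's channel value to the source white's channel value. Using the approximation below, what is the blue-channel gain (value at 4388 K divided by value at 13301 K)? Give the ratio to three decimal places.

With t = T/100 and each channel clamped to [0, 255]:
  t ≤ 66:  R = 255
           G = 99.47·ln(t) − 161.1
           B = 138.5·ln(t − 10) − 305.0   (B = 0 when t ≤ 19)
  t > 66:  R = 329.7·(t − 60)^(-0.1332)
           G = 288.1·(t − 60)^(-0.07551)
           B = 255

0.717

At 13301 K (t = 133.01):
  B = 255 by definition for t > 66.
At 4388 K (t = 43.88):
  B = 138.5·ln(43.88 − 10) − 305.0 = 138.5·ln 33.88 − 305.0 = 138.5·3.5228 − 305.0 = 182.911.
Gain = 182.911 / 255.000 = 0.7173 → 0.717.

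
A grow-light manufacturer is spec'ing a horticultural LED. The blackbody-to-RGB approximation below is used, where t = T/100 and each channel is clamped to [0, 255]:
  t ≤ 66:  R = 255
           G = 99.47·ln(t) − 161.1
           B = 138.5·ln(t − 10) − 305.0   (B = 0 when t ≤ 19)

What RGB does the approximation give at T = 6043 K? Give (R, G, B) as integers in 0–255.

(255, 247, 238)

t = 6043/100 = 60.43; the t ≤ 66 branch applies.
R = 255 by definition for t ≤ 66.
G = 99.47·ln 60.43 − 161.1 = 99.47·4.1015 − 161.1 = 246.875.
B = 138.5·ln(60.43 − 10) − 305.0 = 138.5·ln 50.43 − 305.0 = 138.5·3.9206 − 305.0 = 238.001.
Rounded: (255, 247, 238).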